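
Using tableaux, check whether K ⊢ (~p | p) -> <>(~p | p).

Invalid (countermodel exists)

Tableau for the negation ~((~p | p) -> <>(~p | p)):
1. ~((~p | p) -> <>(~p | p)), u
2. ~p | p, u
3. ~<>(~p | p), u
4. p, u
The negation has an open branch (countermodel exists).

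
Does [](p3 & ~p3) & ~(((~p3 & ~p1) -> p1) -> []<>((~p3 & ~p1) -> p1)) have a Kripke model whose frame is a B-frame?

No, unsatisfiable

1. [](p3 & ~p3) & ~(((~p3 & ~p1) -> p1) -> []<>((~p3 & ~p1) -> p1)), w0
2. [](p3 & ~p3), w0
3. ~(((~p3 & ~p1) -> p1) -> []<>((~p3 & ~p1) -> p1)), w0
4. (~p3 & ~p1) -> p1, w0
5. ~[]<>((~p3 & ~p1) -> p1), w0
6. p3 & ~p3, w0
7. p3, w0
8. ~p3, w0
Accessibility: w0Rw0
Branch closes: p3 and ~p3 both at w0.
Every branch closes; the branch above is one of them.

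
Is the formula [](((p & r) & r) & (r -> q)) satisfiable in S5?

Satisfiable (open branch found)

1. [](((p & r) & r) & (r -> q)), 0
2. ((p & r) & r) & (r -> q), 0
3. (p & r) & r, 0
4. r -> q, 0
5. p & r, 0
6. r, 0
7. p, 0
8. q, 0
Accessibility: 0R0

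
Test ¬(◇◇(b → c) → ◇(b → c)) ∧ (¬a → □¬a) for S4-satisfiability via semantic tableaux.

1. ¬(◇◇(b → c) → ◇(b → c)) ∧ (¬a → □¬a), u
2. ¬(◇◇(b → c) → ◇(b → c)), u
3. ¬a → □¬a, u
4. ◇◇(b → c), u
5. ¬◇(b → c), u
6. ¬(b → c), u
7. b, u
8. ¬c, u
9. □¬a, u
10. ¬a, u
11. ◇(b → c), v
12. ¬(b → c), v
13. b, v
14. ¬c, v
15. ¬a, v
16. b → c, w
17. ¬(b → c), w
18. b, w
19. ¬c, w
20. ¬a, w
21. c, w
Accessibility: uRu, uRv, uRw, vRv, vRw, wRw
Branch closes: c and ¬c both at w.
Every branch closes; the branch above is one of them.

No, unsatisfiable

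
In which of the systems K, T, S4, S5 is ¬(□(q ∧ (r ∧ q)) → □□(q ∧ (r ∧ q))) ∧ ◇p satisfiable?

T-tableau for the formula:
1. ¬(□(q ∧ (r ∧ q)) → □□(q ∧ (r ∧ q))) ∧ ◇p, w0
2. ¬(□(q ∧ (r ∧ q)) → □□(q ∧ (r ∧ q))), w0
3. ◇p, w0
4. □(q ∧ (r ∧ q)), w0
5. ¬□□(q ∧ (r ∧ q)), w0
6. q ∧ (r ∧ q), w0
7. q, w0
8. r ∧ q, w0
9. r, w0
10. p, w1
11. q ∧ (r ∧ q), w1
12. q, w1
13. r ∧ q, w1
14. r, w1
15. ¬□(q ∧ (r ∧ q)), w2
16. q ∧ (r ∧ q), w2
17. q, w2
18. r ∧ q, w2
19. r, w2
20. ¬(q ∧ (r ∧ q)), w3
21. ¬(r ∧ q), w3
22. ¬q, w3
Accessibility: w0Rw0, w0Rw1, w0Rw2, w1Rw1, w2Rw2, w2Rw3, w3Rw3
Complete open branch: satisfiable in T, hence also in K (this T-model is also a K-model).
S4-tableau for the formula:
1. ¬(□(q ∧ (r ∧ q)) → □□(q ∧ (r ∧ q))) ∧ ◇p, w0
2. ¬(□(q ∧ (r ∧ q)) → □□(q ∧ (r ∧ q))), w0
3. ◇p, w0
4. □(q ∧ (r ∧ q)), w0
5. ¬□□(q ∧ (r ∧ q)), w0
6. q ∧ (r ∧ q), w0
7. q, w0
8. r ∧ q, w0
9. r, w0
10. p, w1
11. q ∧ (r ∧ q), w1
12. q, w1
13. r ∧ q, w1
14. r, w1
15. ¬□(q ∧ (r ∧ q)), w2
16. q ∧ (r ∧ q), w2
17. q, w2
18. r ∧ q, w2
19. r, w2
20. ¬(q ∧ (r ∧ q)), w3
21. q ∧ (r ∧ q), w3
22. q, w3
23. r ∧ q, w3
24. r, w3
25. ¬(r ∧ q), w3
26. ¬q, w3
Accessibility: w0Rw0, w0Rw1, w0Rw2, w0Rw3, w1Rw1, w2Rw2, w2Rw3, w3Rw3
Branch closes: q and ¬q both at w3.
Every branch closes (one shown): unsatisfiable in S4, hence also in S5 (every S5-frame is an S4-frame).

K, T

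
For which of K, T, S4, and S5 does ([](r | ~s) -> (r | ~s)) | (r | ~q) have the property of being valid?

K-tableau for the negation ~(([](r | ~s) -> (r | ~s)) | (r | ~q)):
1. ~(([](r | ~s) -> (r | ~s)) | (r | ~q)), 0
2. ~([](r | ~s) -> (r | ~s)), 0   [~|-rule on 1]
3. ~(r | ~q), 0   [~|-rule on 1]
4. [](r | ~s), 0   [~->-rule on 2]
5. ~(r | ~s), 0   [~->-rule on 2]
6. ~r, 0   [~|-rule on 3]
7. q, 0   [~|-rule on 3]
8. s, 0   [~|-rule on 5]
Complete open branch: countermodel on a K-frame, so not valid in K.
T-tableau for the negation ~(([](r | ~s) -> (r | ~s)) | (r | ~q)):
1. ~(([](r | ~s) -> (r | ~s)) | (r | ~q)), 0
2. ~([](r | ~s) -> (r | ~s)), 0   [~|-rule on 1]
3. ~(r | ~q), 0   [~|-rule on 1]
4. [](r | ~s), 0   [~->-rule on 2]
5. ~(r | ~s), 0   [~->-rule on 2]
6. ~r, 0   [~|-rule on 3]
7. q, 0   [~|-rule on 3]
8. s, 0   [~|-rule on 5]
9. r | ~s, 0   [[]-rule on 4 via 0R0]
10. ~s, 0   [|-rule on 9 (branches; this branch)]
Accessibility: 0R0
Branch closes: s and ~s both at 0.
Every branch closes (one shown): valid in T, hence also in S4, S5 (every theorem of T is a theorem of S4 and S5).

T, S4, S5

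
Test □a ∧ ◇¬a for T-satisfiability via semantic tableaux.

Unsatisfiable (every branch closes)

1. □a ∧ ◇¬a, 0
2. □a, 0
3. ◇¬a, 0
4. a, 0
5. ¬a, 1
6. a, 1
Accessibility: 0R0, 0R1, 1R1
Branch closes: a and ¬a both at 1.
All branches of the tableau close; one closing branch shown above.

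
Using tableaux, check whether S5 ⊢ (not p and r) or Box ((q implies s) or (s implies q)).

Tableau for the negation not ((not p and r) or Box ((q implies s) or (s implies q))):
1. not ((not p and r) or Box ((q implies s) or (s implies q))), u
2. not (not p and r), u   [neg-or-rule on 1]
3. not Box ((q implies s) or (s implies q)), u   [neg-or-rule on 1]
4. not r, u   [neg-and-rule on 2 (branches; this branch)]
5. not ((q implies s) or (s implies q)), v   [neg-Box-rule on 3: fresh world v, uRv]
6. not (q implies s), v   [neg-or-rule on 5]
7. not (s implies q), v   [neg-or-rule on 5]
8. q, v   [neg-implies-rule on 6]
9. not s, v   [neg-implies-rule on 6]
10. s, v   [neg-implies-rule on 7]
11. not q, v   [neg-implies-rule on 7]
Accessibility: uRu, uRv, vRu, vRv
Branch closes: s and not s both at v.
All branches of the negation close; one closing branch shown above.

Yes, valid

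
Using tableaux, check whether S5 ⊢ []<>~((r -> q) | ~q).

Not valid

Tableau for the negation ~[]<>~((r -> q) | ~q):
1. ~[]<>~((r -> q) | ~q), w0
2. ~<>~((r -> q) | ~q), w1
3. (r -> q) | ~q, w0
4. (r -> q) | ~q, w1
5. ~q, w0
6. ~q, w1
Accessibility: w0Rw0, w0Rw1, w1Rw0, w1Rw1
The negation has an open branch (countermodel exists).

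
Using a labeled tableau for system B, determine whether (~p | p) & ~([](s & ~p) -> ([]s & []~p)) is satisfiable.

Unsatisfiable (every branch closes)

1. (~p | p) & ~([](s & ~p) -> ([]s & []~p)), 0
2. ~p | p, 0
3. ~([](s & ~p) -> ([]s & []~p)), 0
4. [](s & ~p), 0
5. ~([]s & []~p), 0
6. s & ~p, 0
7. s, 0
8. ~p, 0
9. ~[]~p, 0
10. p, 1
11. s & ~p, 1
12. s, 1
13. ~p, 1
Accessibility: 0R0, 0R1, 1R0, 1R1
Branch closes: p and ~p both at 1.
(One branch shown.) All branches close.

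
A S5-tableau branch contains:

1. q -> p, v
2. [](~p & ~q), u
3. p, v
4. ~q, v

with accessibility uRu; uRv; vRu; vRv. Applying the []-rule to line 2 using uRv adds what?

~p & ~q, v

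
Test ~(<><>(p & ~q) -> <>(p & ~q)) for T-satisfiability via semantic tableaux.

Satisfiable (open branch found)

1. ~(<><>(p & ~q) -> <>(p & ~q)), 0
2. <><>(p & ~q), 0   [~->-rule on 1]
3. ~<>(p & ~q), 0   [~->-rule on 1]
4. ~(p & ~q), 0   [~<>-rule on 3 via 0R0]
5. q, 0   [~&-rule on 4 (branches; this branch)]
6. <>(p & ~q), 1   [<>-rule on 2: fresh world 1, 0R1]
7. ~(p & ~q), 1   [~<>-rule on 3 via 0R1]
8. q, 1   [~&-rule on 7 (branches; this branch)]
9. p & ~q, 2   [<>-rule on 6: fresh world 2, 1R2]
10. p, 2   [&-rule on 9]
11. ~q, 2   [&-rule on 9]
Accessibility: 0R0, 0R1, 1R1, 1R2, 2R2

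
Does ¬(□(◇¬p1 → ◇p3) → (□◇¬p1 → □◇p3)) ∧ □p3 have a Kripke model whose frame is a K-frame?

1. ¬(□(◇¬p1 → ◇p3) → (□◇¬p1 → □◇p3)) ∧ □p3, 0
2. ¬(□(◇¬p1 → ◇p3) → (□◇¬p1 → □◇p3)), 0
3. □p3, 0
4. □(◇¬p1 → ◇p3), 0
5. ¬(□◇¬p1 → □◇p3), 0
6. □◇¬p1, 0
7. ¬□◇p3, 0
8. ¬◇p3, 1
9. p3, 1
10. ◇¬p1 → ◇p3, 1
11. ◇¬p1, 1
12. ◇p3, 1
13. ¬p1, 2
14. ¬p3, 2
15. p3, 3
16. ¬p3, 3
Accessibility: 0R1, 1R2, 1R3
Branch closes: p3 and ¬p3 both at 3.
(One branch shown.) All branches close.

Unsatisfiable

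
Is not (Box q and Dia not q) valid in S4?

Tableau for the negation Box q and Dia not q:
1. Box q and Dia not q, 0
2. Box q, 0   [and-rule on 1]
3. Dia not q, 0   [and-rule on 1]
4. q, 0   [Box-rule on 2 via 0R0]
5. not q, 1   [Dia-rule on 3: fresh world 1, 0R1]
6. q, 1   [Box-rule on 2 via 0R1]
Accessibility: 0R0, 0R1, 1R1
Branch closes: q and not q both at 1.
Every branch of the negation's tableau closes; the branch above is one of them.

Valid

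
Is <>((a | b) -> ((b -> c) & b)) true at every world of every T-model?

Not valid

Tableau for the negation ~<>((a | b) -> ((b -> c) & b)):
1. ~<>((a | b) -> ((b -> c) & b)), 0
2. ~((a | b) -> ((b -> c) & b)), 0   [~<>-rule on 1 via 0R0]
3. a | b, 0   [~->-rule on 2]
4. ~((b -> c) & b), 0   [~->-rule on 2]
5. b, 0   [|-rule on 3 (branches; this branch)]
6. ~(b -> c), 0   [~&-rule on 4 (branches; this branch)]
7. ~c, 0   [~->-rule on 6]
Accessibility: 0R0
The negation has an open branch (countermodel exists).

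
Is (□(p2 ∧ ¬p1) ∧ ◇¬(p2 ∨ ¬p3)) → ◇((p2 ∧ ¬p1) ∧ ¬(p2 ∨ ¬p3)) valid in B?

Valid in B

Tableau for the negation ¬((□(p2 ∧ ¬p1) ∧ ◇¬(p2 ∨ ¬p3)) → ◇((p2 ∧ ¬p1) ∧ ¬(p2 ∨ ¬p3))):
1. ¬((□(p2 ∧ ¬p1) ∧ ◇¬(p2 ∨ ¬p3)) → ◇((p2 ∧ ¬p1) ∧ ¬(p2 ∨ ¬p3))), w0
2. □(p2 ∧ ¬p1) ∧ ◇¬(p2 ∨ ¬p3), w0
3. ¬◇((p2 ∧ ¬p1) ∧ ¬(p2 ∨ ¬p3)), w0
4. □(p2 ∧ ¬p1), w0
5. ◇¬(p2 ∨ ¬p3), w0
6. ¬((p2 ∧ ¬p1) ∧ ¬(p2 ∨ ¬p3)), w0
7. p2 ∧ ¬p1, w0
8. p2, w0
9. ¬p1, w0
10. p2 ∨ ¬p3, w0
11. ¬p3, w0
12. ¬(p2 ∨ ¬p3), w1
13. ¬p2, w1
14. p3, w1
15. ¬((p2 ∧ ¬p1) ∧ ¬(p2 ∨ ¬p3)), w1
16. p2 ∧ ¬p1, w1
17. p2, w1
18. ¬p1, w1
Accessibility: w0Rw0, w0Rw1, w1Rw0, w1Rw1
Branch closes: p2 and ¬p2 both at w1.
Every branch of the negation's tableau closes; the branch above is one of them.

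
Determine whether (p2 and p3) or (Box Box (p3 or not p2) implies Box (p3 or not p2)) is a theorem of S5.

Valid in S5

Tableau for the negation not ((p2 and p3) or (Box Box (p3 or not p2) implies Box (p3 or not p2))):
1. not ((p2 and p3) or (Box Box (p3 or not p2) implies Box (p3 or not p2))), w0
2. not (p2 and p3), w0   [neg-or-rule on 1]
3. not (Box Box (p3 or not p2) implies Box (p3 or not p2)), w0   [neg-or-rule on 1]
4. Box Box (p3 or not p2), w0   [neg-implies-rule on 3]
5. not Box (p3 or not p2), w0   [neg-implies-rule on 3]
6. Box (p3 or not p2), w0   [Box-rule on 4 via w0Rw0]
7. p3 or not p2, w0   [Box-rule on 6 via w0Rw0]
8. not p3, w0   [neg-and-rule on 2 (branches; this branch)]
9. not p2, w0   [or-rule on 7 (branches; this branch)]
10. not (p3 or not p2), w1   [neg-Box-rule on 5: fresh world w1, w0Rw1]
11. not p3, w1   [neg-or-rule on 10]
12. p2, w1   [neg-or-rule on 10]
13. Box (p3 or not p2), w1   [Box-rule on 4 via w0Rw1]
14. p3 or not p2, w1   [Box-rule on 6 via w0Rw1]
15. not p2, w1   [or-rule on 14 (branches; this branch)]
Accessibility: w0Rw0, w0Rw1, w1Rw0, w1Rw1
Branch closes: p2 and not p2 both at w1.
Every branch of the negation's tableau closes; the branch above is one of them.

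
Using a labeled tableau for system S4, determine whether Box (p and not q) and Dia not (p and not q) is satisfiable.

No, unsatisfiable

1. Box (p and not q) and Dia not (p and not q), 0
2. Box (p and not q), 0
3. Dia not (p and not q), 0
4. p and not q, 0
5. p, 0
6. not q, 0
7. not (p and not q), 1
8. p and not q, 1
9. p, 1
10. not q, 1
11. q, 1
Accessibility: 0R0, 0R1, 1R1
Branch closes: q and not q both at 1.
All branches of the tableau close; one closing branch shown above.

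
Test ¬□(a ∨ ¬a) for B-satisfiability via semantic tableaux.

No, unsatisfiable

1. ¬□(a ∨ ¬a), u
2. ¬(a ∨ ¬a), v
3. ¬a, v
4. a, v
Accessibility: uRu, uRv, vRu, vRv
Branch closes: a and ¬a both at v.
All branches of the tableau close; one closing branch shown above.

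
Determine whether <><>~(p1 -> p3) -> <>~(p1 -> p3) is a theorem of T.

No, not valid

Tableau for the negation ~(<><>~(p1 -> p3) -> <>~(p1 -> p3)):
1. ~(<><>~(p1 -> p3) -> <>~(p1 -> p3)), u
2. <><>~(p1 -> p3), u
3. ~<>~(p1 -> p3), u
4. p1 -> p3, u
5. p3, u
6. <>~(p1 -> p3), v
7. p1 -> p3, v
8. p3, v
9. ~(p1 -> p3), w
10. p1, w
11. ~p3, w
Accessibility: uRu, uRv, vRv, vRw, wRw
The negation has an open branch (countermodel exists).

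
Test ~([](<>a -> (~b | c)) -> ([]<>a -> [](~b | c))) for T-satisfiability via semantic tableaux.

1. ~([](<>a -> (~b | c)) -> ([]<>a -> [](~b | c))), u
2. [](<>a -> (~b | c)), u   [~->-rule on 1]
3. ~([]<>a -> [](~b | c)), u   [~->-rule on 1]
4. []<>a, u   [~->-rule on 3]
5. ~[](~b | c), u   [~->-rule on 3]
6. <>a -> (~b | c), u   [[]-rule on 2 via uRu]
7. <>a, u   [[]-rule on 4 via uRu]
8. ~b | c, u   [->-rule on 6 (branches; this branch)]
9. c, u   [|-rule on 8 (branches; this branch)]
10. ~(~b | c), v   [~[]-rule on 5: fresh world v, uRv]
11. b, v   [~|-rule on 10]
12. ~c, v   [~|-rule on 10]
13. <>a -> (~b | c), v   [[]-rule on 2 via uRv]
14. <>a, v   [[]-rule on 4 via uRv]
15. ~<>a, v   [->-rule on 13 (branches; this branch)]
16. ~a, v   [~<>-rule on 15 via vRv]
17. a, w   [<>-rule on 7: fresh world w, uRw]
18. <>a -> (~b | c), w   [[]-rule on 2 via uRw]
19. <>a, w   [[]-rule on 4 via uRw]
20. ~b | c, w   [->-rule on 18 (branches; this branch)]
21. c, w   [|-rule on 20 (branches; this branch)]
22. a, x   [<>-rule on 14: fresh world x, vRx]
23. ~a, x   [~<>-rule on 15 via vRx]
Accessibility: uRu, uRv, uRw, vRv, vRx, wRw, xRx
Branch closes: a and ~a both at x.
All branches of the tableau close; one closing branch shown above.

No, unsatisfiable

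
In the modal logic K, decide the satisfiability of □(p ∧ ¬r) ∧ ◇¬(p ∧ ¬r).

No, unsatisfiable

1. □(p ∧ ¬r) ∧ ◇¬(p ∧ ¬r), u
2. □(p ∧ ¬r), u
3. ◇¬(p ∧ ¬r), u
4. ¬(p ∧ ¬r), v
5. p ∧ ¬r, v
6. p, v
7. ¬r, v
8. r, v
Accessibility: uRv
Branch closes: r and ¬r both at v.
(One branch shown.) All branches close.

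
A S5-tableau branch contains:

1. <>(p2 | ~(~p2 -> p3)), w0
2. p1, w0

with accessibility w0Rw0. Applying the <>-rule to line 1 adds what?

a fresh world w1 with w0Rw1, and p2 | ~(~p2 -> p3) at w1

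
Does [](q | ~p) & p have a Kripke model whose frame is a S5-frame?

1. [](q | ~p) & p, 0
2. [](q | ~p), 0
3. p, 0
4. q | ~p, 0
5. q, 0
Accessibility: 0R0

Satisfiable (open branch found)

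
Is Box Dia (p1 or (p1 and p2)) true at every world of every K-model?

Not valid

Tableau for the negation not Box Dia (p1 or (p1 and p2)):
1. not Box Dia (p1 or (p1 and p2)), 0
2. not Dia (p1 or (p1 and p2)), 1
Accessibility: 0R1
The negation has an open branch (countermodel exists).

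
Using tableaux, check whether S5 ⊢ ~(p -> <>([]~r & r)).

Tableau for the negation p -> <>([]~r & r):
1. p -> <>([]~r & r), 0
2. ~p, 0
Accessibility: 0R0
The negation has an open branch (countermodel exists).

Invalid (countermodel exists)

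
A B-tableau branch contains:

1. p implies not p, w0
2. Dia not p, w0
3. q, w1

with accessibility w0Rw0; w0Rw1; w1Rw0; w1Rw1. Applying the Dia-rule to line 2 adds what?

a fresh world w2 with w0Rw2, and not p at w2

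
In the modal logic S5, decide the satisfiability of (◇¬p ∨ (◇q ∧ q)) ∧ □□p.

Satisfiable (open branch found)

1. (◇¬p ∨ (◇q ∧ q)) ∧ □□p, 0
2. ◇¬p ∨ (◇q ∧ q), 0   [∧-rule on 1]
3. □□p, 0   [∧-rule on 1]
4. □p, 0   [□-rule on 3 via 0R0]
5. p, 0   [□-rule on 4 via 0R0]
6. ◇q ∧ q, 0   [∨-rule on 2 (branches; this branch)]
7. ◇q, 0   [∧-rule on 6]
8. q, 0   [∧-rule on 6]
9. q, 1   [◇-rule on 7: fresh world 1, 0R1]
10. □p, 1   [□-rule on 3 via 0R1]
11. p, 1   [□-rule on 4 via 0R1]
Accessibility: 0R0, 0R1, 1R0, 1R1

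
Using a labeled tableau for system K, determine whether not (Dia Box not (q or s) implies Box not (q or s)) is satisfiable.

Yes, satisfiable

1. not (Dia Box not (q or s) implies Box not (q or s)), u
2. Dia Box not (q or s), u   [neg-implies-rule on 1]
3. not Box not (q or s), u   [neg-implies-rule on 1]
4. Box not (q or s), v   [Dia-rule on 2: fresh world v, uRv]
5. q or s, w   [neg-Box-rule on 3: fresh world w, uRw]
6. s, w   [or-rule on 5 (branches; this branch)]
Accessibility: uRv, uRw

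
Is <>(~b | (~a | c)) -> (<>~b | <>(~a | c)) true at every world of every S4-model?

Tableau for the negation ~(<>(~b | (~a | c)) -> (<>~b | <>(~a | c))):
1. ~(<>(~b | (~a | c)) -> (<>~b | <>(~a | c))), u
2. <>(~b | (~a | c)), u   [~->-rule on 1]
3. ~(<>~b | <>(~a | c)), u   [~->-rule on 1]
4. ~<>~b, u   [~|-rule on 3]
5. ~<>(~a | c), u   [~|-rule on 3]
6. b, u   [~<>-rule on 4 via uRu]
7. ~(~a | c), u   [~<>-rule on 5 via uRu]
8. a, u   [~|-rule on 7]
9. ~c, u   [~|-rule on 7]
10. ~b | (~a | c), v   [<>-rule on 2: fresh world v, uRv]
11. b, v   [~<>-rule on 4 via uRv]
12. ~(~a | c), v   [~<>-rule on 5 via uRv]
13. a, v   [~|-rule on 12]
14. ~c, v   [~|-rule on 12]
15. ~a | c, v   [|-rule on 10 (branches; this branch)]
16. c, v   [|-rule on 15 (branches; this branch)]
Accessibility: uRu, uRv, vRv
Branch closes: c and ~c both at v.
All branches of the negation close; one closing branch shown above.

Valid in S4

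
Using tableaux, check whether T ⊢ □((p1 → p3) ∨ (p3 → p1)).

Tableau for the negation ¬□((p1 → p3) ∨ (p3 → p1)):
1. ¬□((p1 → p3) ∨ (p3 → p1)), w0
2. ¬((p1 → p3) ∨ (p3 → p1)), w1
3. ¬(p1 → p3), w1
4. ¬(p3 → p1), w1
5. p1, w1
6. ¬p3, w1
7. p3, w1
8. ¬p1, w1
Accessibility: w0Rw0, w0Rw1, w1Rw1
Branch closes: p3 and ¬p3 both at w1.
All branches of the negation close; one closing branch shown above.

Valid in T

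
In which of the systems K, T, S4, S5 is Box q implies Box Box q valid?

S4, S5

S4-tableau for the negation not (Box q implies Box Box q):
1. not (Box q implies Box Box q), 0
2. Box q, 0   [neg-implies-rule on 1]
3. not Box Box q, 0   [neg-implies-rule on 1]
4. q, 0   [Box-rule on 2 via 0R0]
5. not Box q, 1   [neg-Box-rule on 3: fresh world 1, 0R1]
6. q, 1   [Box-rule on 2 via 0R1]
7. not q, 2   [neg-Box-rule on 5: fresh world 2, 1R2]
8. q, 2   [Box-rule on 2 via 0R2]
Accessibility: 0R0, 0R1, 0R2, 1R1, 1R2, 2R2
Branch closes: q and not q both at 2.
Every branch closes (one shown): valid in S4, hence also in S5 (every theorem of S4 is a theorem of S5).
T-tableau for the negation not (Box q implies Box Box q):
1. not (Box q implies Box Box q), 0
2. Box q, 0   [neg-implies-rule on 1]
3. not Box Box q, 0   [neg-implies-rule on 1]
4. q, 0   [Box-rule on 2 via 0R0]
5. not Box q, 1   [neg-Box-rule on 3: fresh world 1, 0R1]
6. q, 1   [Box-rule on 2 via 0R1]
7. not q, 2   [neg-Box-rule on 5: fresh world 2, 1R2]
Accessibility: 0R0, 0R1, 1R1, 1R2, 2R2
Complete open branch: countermodel on a T-frame, so not valid in T, nor in K (the same frame is also a K-frame).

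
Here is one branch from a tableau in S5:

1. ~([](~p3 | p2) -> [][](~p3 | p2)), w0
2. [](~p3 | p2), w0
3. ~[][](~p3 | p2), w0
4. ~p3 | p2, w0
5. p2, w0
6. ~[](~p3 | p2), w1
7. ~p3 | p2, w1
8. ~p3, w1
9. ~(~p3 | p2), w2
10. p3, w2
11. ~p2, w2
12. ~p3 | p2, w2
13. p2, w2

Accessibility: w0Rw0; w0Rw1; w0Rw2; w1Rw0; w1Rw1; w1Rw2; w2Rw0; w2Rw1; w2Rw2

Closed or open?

Closed

Both p2 and ~p2 appear at w2.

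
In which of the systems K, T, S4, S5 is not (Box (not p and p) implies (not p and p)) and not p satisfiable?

T-tableau for the formula:
1. not (Box (not p and p) implies (not p and p)) and not p, u
2. not (Box (not p and p) implies (not p and p)), u
3. not p, u
4. Box (not p and p), u
5. not (not p and p), u
6. not p and p, u
7. p, u
Accessibility: uRu
Branch closes: p and not p both at u.
Every branch closes (one shown): unsatisfiable in T, hence also in S4, S5 (every S4/S5-frame is a T-frame).
K-tableau for the formula:
1. not (Box (not p and p) implies (not p and p)) and not p, u
2. not (Box (not p and p) implies (not p and p)), u
3. not p, u
4. Box (not p and p), u
5. not (not p and p), u
Complete open branch: satisfiable in K.

K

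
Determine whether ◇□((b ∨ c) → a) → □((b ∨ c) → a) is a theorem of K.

No, not valid

Tableau for the negation ¬(◇□((b ∨ c) → a) → □((b ∨ c) → a)):
1. ¬(◇□((b ∨ c) → a) → □((b ∨ c) → a)), 0
2. ◇□((b ∨ c) → a), 0
3. ¬□((b ∨ c) → a), 0
4. □((b ∨ c) → a), 1
5. ¬((b ∨ c) → a), 2
6. b ∨ c, 2
7. ¬a, 2
8. c, 2
Accessibility: 0R1, 0R2
The negation has an open branch (countermodel exists).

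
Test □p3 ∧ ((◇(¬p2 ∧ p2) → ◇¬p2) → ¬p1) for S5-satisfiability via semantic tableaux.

1. □p3 ∧ ((◇(¬p2 ∧ p2) → ◇¬p2) → ¬p1), u
2. □p3, u   [∧-rule on 1]
3. (◇(¬p2 ∧ p2) → ◇¬p2) → ¬p1, u   [∧-rule on 1]
4. p3, u   [□-rule on 2 via uRu]
5. ¬p1, u   [→-rule on 3 (branches; this branch)]
Accessibility: uRu

Satisfiable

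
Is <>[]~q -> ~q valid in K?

Tableau for the negation ~(<>[]~q -> ~q):
1. ~(<>[]~q -> ~q), 0
2. <>[]~q, 0
3. q, 0
4. []~q, 1
Accessibility: 0R1
The negation has an open branch (countermodel exists).

Invalid (countermodel exists)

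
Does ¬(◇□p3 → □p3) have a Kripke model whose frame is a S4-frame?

Satisfiable

1. ¬(◇□p3 → □p3), w0
2. ◇□p3, w0
3. ¬□p3, w0
4. □p3, w1
5. p3, w1
6. ¬p3, w2
Accessibility: w0Rw0, w0Rw1, w0Rw2, w1Rw1, w2Rw2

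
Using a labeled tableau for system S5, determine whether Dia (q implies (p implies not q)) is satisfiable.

Satisfiable (open branch found)

1. Dia (q implies (p implies not q)), u
2. q implies (p implies not q), v
3. p implies not q, v
4. not q, v
Accessibility: uRu, uRv, vRu, vRv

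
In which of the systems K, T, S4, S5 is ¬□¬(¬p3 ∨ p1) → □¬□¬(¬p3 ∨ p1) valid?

S5

S5-tableau for the negation ¬(¬□¬(¬p3 ∨ p1) → □¬□¬(¬p3 ∨ p1)):
1. ¬(¬□¬(¬p3 ∨ p1) → □¬□¬(¬p3 ∨ p1)), u
2. ¬□¬(¬p3 ∨ p1), u
3. ¬□¬□¬(¬p3 ∨ p1), u
4. ¬p3 ∨ p1, v
5. p1, v
6. □¬(¬p3 ∨ p1), w
7. ¬(¬p3 ∨ p1), u
8. p3, u
9. ¬p1, u
10. ¬(¬p3 ∨ p1), v
11. p3, v
12. ¬p1, v
Accessibility: uRu, uRv, uRw, vRu, vRv, vRw, wRu, wRv, wRw
Branch closes: p1 and ¬p1 both at v.
Every branch closes (one shown): valid in S5.
S4-tableau for the negation ¬(¬□¬(¬p3 ∨ p1) → □¬□¬(¬p3 ∨ p1)):
1. ¬(¬□¬(¬p3 ∨ p1) → □¬□¬(¬p3 ∨ p1)), u
2. ¬□¬(¬p3 ∨ p1), u
3. ¬□¬□¬(¬p3 ∨ p1), u
4. ¬p3 ∨ p1, v
5. p1, v
6. □¬(¬p3 ∨ p1), w
7. ¬(¬p3 ∨ p1), w
8. p3, w
9. ¬p1, w
Accessibility: uRu, uRv, uRw, vRv, wRw
Complete open branch: countermodel on an S4-frame, so not valid in S4, nor in K, T (the same frame is also a K-frame and a T-frame).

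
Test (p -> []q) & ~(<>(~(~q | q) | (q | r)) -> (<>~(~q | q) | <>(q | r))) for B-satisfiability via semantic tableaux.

1. (p -> []q) & ~(<>(~(~q | q) | (q | r)) -> (<>~(~q | q) | <>(q | r))), 0
2. p -> []q, 0
3. ~(<>(~(~q | q) | (q | r)) -> (<>~(~q | q) | <>(q | r))), 0
4. <>(~(~q | q) | (q | r)), 0
5. ~(<>~(~q | q) | <>(q | r)), 0
6. ~<>~(~q | q), 0
7. ~<>(q | r), 0
8. ~q | q, 0
9. ~(q | r), 0
10. ~q, 0
11. ~r, 0
12. ~p, 0
13. ~(~q | q) | (q | r), 1
14. ~q | q, 1
15. ~(q | r), 1
16. ~q, 1
17. ~r, 1
18. q | r, 1
19. r, 1
Accessibility: 0R0, 0R1, 1R0, 1R1
Branch closes: r and ~r both at 1.
All branches of the tableau close; one closing branch shown above.

Unsatisfiable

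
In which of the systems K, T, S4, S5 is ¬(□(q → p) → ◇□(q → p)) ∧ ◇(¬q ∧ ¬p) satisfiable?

K-tableau for the formula:
1. ¬(□(q → p) → ◇□(q → p)) ∧ ◇(¬q ∧ ¬p), 0
2. ¬(□(q → p) → ◇□(q → p)), 0
3. ◇(¬q ∧ ¬p), 0
4. □(q → p), 0
5. ¬◇□(q → p), 0
6. ¬q ∧ ¬p, 1
7. ¬q, 1
8. ¬p, 1
9. q → p, 1
10. ¬□(q → p), 1
11. ¬(q → p), 2
12. q, 2
13. ¬p, 2
Accessibility: 0R1, 1R2
Complete open branch: satisfiable in K.
T-tableau for the formula:
1. ¬(□(q → p) → ◇□(q → p)) ∧ ◇(¬q ∧ ¬p), 0
2. ¬(□(q → p) → ◇□(q → p)), 0
3. ◇(¬q ∧ ¬p), 0
4. □(q → p), 0
5. ¬◇□(q → p), 0
6. q → p, 0
7. ¬□(q → p), 0
8. p, 0
9. ¬q ∧ ¬p, 1
10. ¬q, 1
11. ¬p, 1
12. q → p, 1
13. ¬□(q → p), 1
14. ¬(q → p), 2
15. q, 2
16. ¬p, 2
17. q → p, 2
18. ¬□(q → p), 2
19. p, 2
Accessibility: 0R0, 0R1, 0R2, 1R1, 2R2
Branch closes: p and ¬p both at 2.
Every branch closes (one shown): unsatisfiable in T, hence also in S4, S5 (every S4/S5-frame is a T-frame).

K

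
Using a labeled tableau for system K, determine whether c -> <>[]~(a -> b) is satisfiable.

1. c -> <>[]~(a -> b), u
2. <>[]~(a -> b), u
3. []~(a -> b), v
Accessibility: uRv

Satisfiable (open branch found)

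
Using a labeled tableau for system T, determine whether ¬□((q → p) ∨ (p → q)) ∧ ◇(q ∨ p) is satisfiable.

1. ¬□((q → p) ∨ (p → q)) ∧ ◇(q ∨ p), w0
2. ¬□((q → p) ∨ (p → q)), w0
3. ◇(q ∨ p), w0
4. ¬((q → p) ∨ (p → q)), w1
5. ¬(q → p), w1
6. ¬(p → q), w1
7. q, w1
8. ¬p, w1
9. p, w1
10. ¬q, w1
Accessibility: w0Rw0, w0Rw1, w1Rw1
Branch closes: p and ¬p both at w1.
(One branch shown.) All branches close.

Unsatisfiable (every branch closes)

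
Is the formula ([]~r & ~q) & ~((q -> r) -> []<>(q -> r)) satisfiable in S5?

Unsatisfiable

1. ([]~r & ~q) & ~((q -> r) -> []<>(q -> r)), w0
2. []~r & ~q, w0
3. ~((q -> r) -> []<>(q -> r)), w0
4. []~r, w0
5. ~q, w0
6. q -> r, w0
7. ~[]<>(q -> r), w0
8. ~r, w0
9. ~<>(q -> r), w1
10. ~r, w1
11. ~(q -> r), w0
12. q, w0
Accessibility: w0Rw0, w0Rw1, w1Rw0, w1Rw1
Branch closes: q and ~q both at w0.
(One branch shown.) All branches close.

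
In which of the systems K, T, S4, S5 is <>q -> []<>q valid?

S5

S4-tableau for the negation ~(<>q -> []<>q):
1. ~(<>q -> []<>q), w0
2. <>q, w0
3. ~[]<>q, w0
4. q, w1
5. ~<>q, w2
6. ~q, w2
Accessibility: w0Rw0, w0Rw1, w0Rw2, w1Rw1, w2Rw2
Complete open branch: countermodel on an S4-frame, so not valid in S4, nor in K, T (the same frame is also a K-frame and a T-frame).
S5-tableau for the negation ~(<>q -> []<>q):
1. ~(<>q -> []<>q), w0
2. <>q, w0
3. ~[]<>q, w0
4. q, w1
5. ~<>q, w2
6. ~q, w0
7. ~q, w1
Accessibility: w0Rw0, w0Rw1, w0Rw2, w1Rw0, w1Rw1, w1Rw2, w2Rw0, w2Rw1, w2Rw2
Branch closes: q and ~q both at w1.
Every branch closes (one shown): valid in S5.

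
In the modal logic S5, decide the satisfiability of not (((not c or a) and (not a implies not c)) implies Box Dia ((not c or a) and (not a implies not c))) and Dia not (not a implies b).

1. not (((not c or a) and (not a implies not c)) implies Box Dia ((not c or a) and (not a implies not c))) and Dia not (not a implies b), w0
2. not (((not c or a) and (not a implies not c)) implies Box Dia ((not c or a) and (not a implies not c))), w0
3. Dia not (not a implies b), w0
4. (not c or a) and (not a implies not c), w0
5. not Box Dia ((not c or a) and (not a implies not c)), w0
6. not c or a, w0
7. not a implies not c, w0
8. a, w0
9. not c, w0
10. not (not a implies b), w1
11. not a, w1
12. not b, w1
13. not Dia ((not c or a) and (not a implies not c)), w2
14. not ((not c or a) and (not a implies not c)), w0
15. not ((not c or a) and (not a implies not c)), w1
16. not ((not c or a) and (not a implies not c)), w2
17. not (not a implies not c), w0
18. not a, w0
19. c, w0
Accessibility: w0Rw0, w0Rw1, w0Rw2, w1Rw0, w1Rw1, w1Rw2, w2Rw0, w2Rw1, w2Rw2
Branch closes: a and not a both at w0.
All branches of the tableau close; one closing branch shown above.

No, unsatisfiable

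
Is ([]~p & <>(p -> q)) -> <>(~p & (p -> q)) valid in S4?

Yes, valid

Tableau for the negation ~(([]~p & <>(p -> q)) -> <>(~p & (p -> q))):
1. ~(([]~p & <>(p -> q)) -> <>(~p & (p -> q))), 0
2. []~p & <>(p -> q), 0
3. ~<>(~p & (p -> q)), 0
4. []~p, 0
5. <>(p -> q), 0
6. ~(~p & (p -> q)), 0
7. ~p, 0
8. ~(p -> q), 0
9. p, 0
10. ~q, 0
Accessibility: 0R0
Branch closes: p and ~p both at 0.
All branches of the negation close; one closing branch shown above.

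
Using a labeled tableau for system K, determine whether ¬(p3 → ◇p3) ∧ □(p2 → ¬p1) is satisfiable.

Yes, satisfiable

1. ¬(p3 → ◇p3) ∧ □(p2 → ¬p1), u
2. ¬(p3 → ◇p3), u
3. □(p2 → ¬p1), u
4. p3, u
5. ¬◇p3, u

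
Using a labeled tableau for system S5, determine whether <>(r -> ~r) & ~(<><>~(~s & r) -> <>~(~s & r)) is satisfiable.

Unsatisfiable (every branch closes)

1. <>(r -> ~r) & ~(<><>~(~s & r) -> <>~(~s & r)), 0
2. <>(r -> ~r), 0   [&-rule on 1]
3. ~(<><>~(~s & r) -> <>~(~s & r)), 0   [&-rule on 1]
4. <><>~(~s & r), 0   [~->-rule on 3]
5. ~<>~(~s & r), 0   [~->-rule on 3]
6. ~s & r, 0   [~<>-rule on 5 via 0R0]
7. ~s, 0   [&-rule on 6]
8. r, 0   [&-rule on 6]
9. r -> ~r, 1   [<>-rule on 2: fresh world 1, 0R1]
10. ~s & r, 1   [~<>-rule on 5 via 0R1]
11. ~s, 1   [&-rule on 10]
12. r, 1   [&-rule on 10]
13. ~r, 1   [->-rule on 9 (branches; this branch)]
Accessibility: 0R0, 0R1, 1R0, 1R1
Branch closes: r and ~r both at 1.
All branches of the tableau close; one closing branch shown above.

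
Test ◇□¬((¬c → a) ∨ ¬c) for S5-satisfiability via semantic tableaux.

No, unsatisfiable

1. ◇□¬((¬c → a) ∨ ¬c), u
2. □¬((¬c → a) ∨ ¬c), v
3. ¬((¬c → a) ∨ ¬c), u
4. ¬(¬c → a), u
5. c, u
6. ¬c, u
7. ¬a, u
Accessibility: uRu, uRv, vRu, vRv
Branch closes: c and ¬c both at u.
(One branch shown.) All branches close.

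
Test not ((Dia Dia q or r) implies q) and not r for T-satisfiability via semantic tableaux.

1. not ((Dia Dia q or r) implies q) and not r, u
2. not ((Dia Dia q or r) implies q), u
3. not r, u
4. Dia Dia q or r, u
5. not q, u
6. Dia Dia q, u
7. Dia q, v
8. q, w
Accessibility: uRu, uRv, vRv, vRw, wRw

Yes, satisfiable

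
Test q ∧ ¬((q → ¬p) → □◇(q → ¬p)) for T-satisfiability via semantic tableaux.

Yes, satisfiable

1. q ∧ ¬((q → ¬p) → □◇(q → ¬p)), w0
2. q, w0   [∧-rule on 1]
3. ¬((q → ¬p) → □◇(q → ¬p)), w0   [∧-rule on 1]
4. q → ¬p, w0   [¬→-rule on 3]
5. ¬□◇(q → ¬p), w0   [¬→-rule on 3]
6. ¬p, w0   [→-rule on 4 (branches; this branch)]
7. ¬◇(q → ¬p), w1   [¬□-rule on 5: fresh world w1, w0Rw1]
8. ¬(q → ¬p), w1   [¬◇-rule on 7 via w1Rw1]
9. q, w1   [¬→-rule on 8]
10. p, w1   [¬→-rule on 8]
Accessibility: w0Rw0, w0Rw1, w1Rw1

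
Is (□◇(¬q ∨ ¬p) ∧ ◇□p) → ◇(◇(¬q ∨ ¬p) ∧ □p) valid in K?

Tableau for the negation ¬((□◇(¬q ∨ ¬p) ∧ ◇□p) → ◇(◇(¬q ∨ ¬p) ∧ □p)):
1. ¬((□◇(¬q ∨ ¬p) ∧ ◇□p) → ◇(◇(¬q ∨ ¬p) ∧ □p)), u
2. □◇(¬q ∨ ¬p) ∧ ◇□p, u
3. ¬◇(◇(¬q ∨ ¬p) ∧ □p), u
4. □◇(¬q ∨ ¬p), u
5. ◇□p, u
6. □p, v
7. ¬(◇(¬q ∨ ¬p) ∧ □p), v
8. ◇(¬q ∨ ¬p), v
9. ¬□p, v
10. ¬q ∨ ¬p, w
11. p, w
12. ¬q, w
13. ¬p, x
14. p, x
Accessibility: uRv, vRw, vRx
Branch closes: p and ¬p both at x.
All branches of the negation close; one closing branch shown above.

Valid in K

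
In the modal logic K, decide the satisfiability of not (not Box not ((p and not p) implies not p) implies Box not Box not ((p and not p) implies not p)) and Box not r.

1. not (not Box not ((p and not p) implies not p) implies Box not Box not ((p and not p) implies not p)) and Box not r, w0
2. not (not Box not ((p and not p) implies not p) implies Box not Box not ((p and not p) implies not p)), w0   [and-rule on 1]
3. Box not r, w0   [and-rule on 1]
4. not Box not ((p and not p) implies not p), w0   [neg-implies-rule on 2]
5. not Box not Box not ((p and not p) implies not p), w0   [neg-implies-rule on 2]
6. (p and not p) implies not p, w1   [neg-Box-rule on 4: fresh world w1, w0Rw1]
7. not r, w1   [Box-rule on 3 via w0Rw1]
8. not p, w1   [implies-rule on 6 (branches; this branch)]
9. Box not ((p and not p) implies not p), w2   [neg-Box-rule on 5: fresh world w2, w0Rw2]
10. not r, w2   [Box-rule on 3 via w0Rw2]
Accessibility: w0Rw1, w0Rw2

Yes, satisfiable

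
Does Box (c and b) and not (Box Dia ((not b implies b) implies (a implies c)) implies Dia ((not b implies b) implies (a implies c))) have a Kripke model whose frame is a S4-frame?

Unsatisfiable (every branch closes)

1. Box (c and b) and not (Box Dia ((not b implies b) implies (a implies c)) implies Dia ((not b implies b) implies (a implies c))), w0
2. Box (c and b), w0   [and-rule on 1]
3. not (Box Dia ((not b implies b) implies (a implies c)) implies Dia ((not b implies b) implies (a implies c))), w0   [and-rule on 1]
4. Box Dia ((not b implies b) implies (a implies c)), w0   [neg-implies-rule on 3]
5. not Dia ((not b implies b) implies (a implies c)), w0   [neg-implies-rule on 3]
6. c and b, w0   [Box-rule on 2 via w0Rw0]
7. c, w0   [and-rule on 6]
8. b, w0   [and-rule on 6]
9. Dia ((not b implies b) implies (a implies c)), w0   [Box-rule on 4 via w0Rw0]
10. not ((not b implies b) implies (a implies c)), w0   [neg-Dia-rule on 5 via w0Rw0]
11. not b implies b, w0   [neg-implies-rule on 10]
12. not (a implies c), w0   [neg-implies-rule on 10]
13. a, w0   [neg-implies-rule on 12]
14. not c, w0   [neg-implies-rule on 12]
Accessibility: w0Rw0
Branch closes: c and not c both at w0.
Every branch closes; the branch above is one of them.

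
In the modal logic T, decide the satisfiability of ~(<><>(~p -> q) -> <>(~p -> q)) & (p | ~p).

1. ~(<><>(~p -> q) -> <>(~p -> q)) & (p | ~p), 0
2. ~(<><>(~p -> q) -> <>(~p -> q)), 0
3. p | ~p, 0
4. <><>(~p -> q), 0
5. ~<>(~p -> q), 0
6. ~(~p -> q), 0
7. ~p, 0
8. ~q, 0
9. <>(~p -> q), 1
10. ~(~p -> q), 1
11. ~p, 1
12. ~q, 1
13. ~p -> q, 2
14. q, 2
Accessibility: 0R0, 0R1, 1R1, 1R2, 2R2

Satisfiable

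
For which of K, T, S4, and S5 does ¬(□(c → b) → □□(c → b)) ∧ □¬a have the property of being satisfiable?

K, T

T-tableau for the formula:
1. ¬(□(c → b) → □□(c → b)) ∧ □¬a, w0
2. ¬(□(c → b) → □□(c → b)), w0   [∧-rule on 1]
3. □¬a, w0   [∧-rule on 1]
4. □(c → b), w0   [¬→-rule on 2]
5. ¬□□(c → b), w0   [¬→-rule on 2]
6. ¬a, w0   [□-rule on 3 via w0Rw0]
7. c → b, w0   [□-rule on 4 via w0Rw0]
8. b, w0   [→-rule on 7 (branches; this branch)]
9. ¬□(c → b), w1   [¬□-rule on 5: fresh world w1, w0Rw1]
10. ¬a, w1   [□-rule on 3 via w0Rw1]
11. c → b, w1   [□-rule on 4 via w0Rw1]
12. b, w1   [→-rule on 11 (branches; this branch)]
13. ¬(c → b), w2   [¬□-rule on 9: fresh world w2, w1Rw2]
14. c, w2   [¬→-rule on 13]
15. ¬b, w2   [¬→-rule on 13]
Accessibility: w0Rw0, w0Rw1, w1Rw1, w1Rw2, w2Rw2
Complete open branch: satisfiable in T, hence also in K (this T-model is also a K-model).
S4-tableau for the formula:
1. ¬(□(c → b) → □□(c → b)) ∧ □¬a, w0
2. ¬(□(c → b) → □□(c → b)), w0   [∧-rule on 1]
3. □¬a, w0   [∧-rule on 1]
4. □(c → b), w0   [¬→-rule on 2]
5. ¬□□(c → b), w0   [¬→-rule on 2]
6. ¬a, w0   [□-rule on 3 via w0Rw0]
7. c → b, w0   [□-rule on 4 via w0Rw0]
8. b, w0   [→-rule on 7 (branches; this branch)]
9. ¬□(c → b), w1   [¬□-rule on 5: fresh world w1, w0Rw1]
10. ¬a, w1   [□-rule on 3 via w0Rw1]
11. c → b, w1   [□-rule on 4 via w0Rw1]
12. b, w1   [→-rule on 11 (branches; this branch)]
13. ¬(c → b), w2   [¬□-rule on 9: fresh world w2, w1Rw2]
14. c, w2   [¬→-rule on 13]
15. ¬b, w2   [¬→-rule on 13]
16. ¬a, w2   [□-rule on 3 via w0Rw2]
17. c → b, w2   [□-rule on 4 via w0Rw2]
18. b, w2   [→-rule on 17 (branches; this branch)]
Accessibility: w0Rw0, w0Rw1, w0Rw2, w1Rw1, w1Rw2, w2Rw2
Branch closes: b and ¬b both at w2.
Every branch closes (one shown): unsatisfiable in S4, hence also in S5 (every S5-frame is an S4-frame).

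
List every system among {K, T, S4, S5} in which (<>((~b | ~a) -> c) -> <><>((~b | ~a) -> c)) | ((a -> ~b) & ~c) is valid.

T, S4, S5

T-tableau for the negation ~((<>((~b | ~a) -> c) -> <><>((~b | ~a) -> c)) | ((a -> ~b) & ~c)):
1. ~((<>((~b | ~a) -> c) -> <><>((~b | ~a) -> c)) | ((a -> ~b) & ~c)), 0
2. ~(<>((~b | ~a) -> c) -> <><>((~b | ~a) -> c)), 0
3. ~((a -> ~b) & ~c), 0
4. <>((~b | ~a) -> c), 0
5. ~<><>((~b | ~a) -> c), 0
6. ~<>((~b | ~a) -> c), 0
7. ~((~b | ~a) -> c), 0
8. ~b | ~a, 0
9. ~c, 0
10. ~(a -> ~b), 0
11. a, 0
12. b, 0
13. ~a, 0
Accessibility: 0R0
Branch closes: a and ~a both at 0.
Every branch closes (one shown): valid in T, hence also in S4, S5 (every theorem of T is a theorem of S4 and S5).
K-tableau for the negation ~((<>((~b | ~a) -> c) -> <><>((~b | ~a) -> c)) | ((a -> ~b) & ~c)):
1. ~((<>((~b | ~a) -> c) -> <><>((~b | ~a) -> c)) | ((a -> ~b) & ~c)), 0
2. ~(<>((~b | ~a) -> c) -> <><>((~b | ~a) -> c)), 0
3. ~((a -> ~b) & ~c), 0
4. <>((~b | ~a) -> c), 0
5. ~<><>((~b | ~a) -> c), 0
6. c, 0
7. (~b | ~a) -> c, 1
8. ~<>((~b | ~a) -> c), 1
9. c, 1
Accessibility: 0R1
Complete open branch: countermodel on a K-frame, so not valid in K.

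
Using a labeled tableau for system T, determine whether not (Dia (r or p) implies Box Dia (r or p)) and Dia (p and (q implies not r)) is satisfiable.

1. not (Dia (r or p) implies Box Dia (r or p)) and Dia (p and (q implies not r)), w0
2. not (Dia (r or p) implies Box Dia (r or p)), w0
3. Dia (p and (q implies not r)), w0
4. Dia (r or p), w0
5. not Box Dia (r or p), w0
6. p and (q implies not r), w1
7. p, w1
8. q implies not r, w1
9. not r, w1
10. r or p, w2
11. p, w2
12. not Dia (r or p), w3
13. not (r or p), w3
14. not r, w3
15. not p, w3
Accessibility: w0Rw0, w0Rw1, w0Rw2, w0Rw3, w1Rw1, w2Rw2, w3Rw3

Satisfiable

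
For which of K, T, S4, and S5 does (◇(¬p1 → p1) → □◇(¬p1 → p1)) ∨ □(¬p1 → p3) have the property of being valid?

S5

S4-tableau for the negation ¬((◇(¬p1 → p1) → □◇(¬p1 → p1)) ∨ □(¬p1 → p3)):
1. ¬((◇(¬p1 → p1) → □◇(¬p1 → p1)) ∨ □(¬p1 → p3)), 0
2. ¬(◇(¬p1 → p1) → □◇(¬p1 → p1)), 0   [¬∨-rule on 1]
3. ¬□(¬p1 → p3), 0   [¬∨-rule on 1]
4. ◇(¬p1 → p1), 0   [¬→-rule on 2]
5. ¬□◇(¬p1 → p1), 0   [¬→-rule on 2]
6. ¬(¬p1 → p3), 1   [¬□-rule on 3: fresh world 1, 0R1]
7. ¬p1, 1   [¬→-rule on 6]
8. ¬p3, 1   [¬→-rule on 6]
9. ¬p1 → p1, 2   [◇-rule on 4: fresh world 2, 0R2]
10. p1, 2   [→-rule on 9 (branches; this branch)]
11. ¬◇(¬p1 → p1), 3   [¬□-rule on 5: fresh world 3, 0R3]
12. ¬(¬p1 → p1), 3   [¬◇-rule on 11 via 3R3]
13. ¬p1, 3   [¬→-rule on 12]
Accessibility: 0R0, 0R1, 0R2, 0R3, 1R1, 2R2, 3R3
Complete open branch: countermodel on an S4-frame, so not valid in S4, nor in K, T (the same frame is also a K-frame and a T-frame).
S5-tableau for the negation ¬((◇(¬p1 → p1) → □◇(¬p1 → p1)) ∨ □(¬p1 → p3)):
1. ¬((◇(¬p1 → p1) → □◇(¬p1 → p1)) ∨ □(¬p1 → p3)), 0
2. ¬(◇(¬p1 → p1) → □◇(¬p1 → p1)), 0   [¬∨-rule on 1]
3. ¬□(¬p1 → p3), 0   [¬∨-rule on 1]
4. ◇(¬p1 → p1), 0   [¬→-rule on 2]
5. ¬□◇(¬p1 → p1), 0   [¬→-rule on 2]
6. ¬(¬p1 → p3), 1   [¬□-rule on 3: fresh world 1, 0R1]
7. ¬p1, 1   [¬→-rule on 6]
8. ¬p3, 1   [¬→-rule on 6]
9. ¬p1 → p1, 2   [◇-rule on 4: fresh world 2, 0R2]
10. p1, 2   [→-rule on 9 (branches; this branch)]
11. ¬◇(¬p1 → p1), 3   [¬□-rule on 5: fresh world 3, 0R3]
12. ¬(¬p1 → p1), 0   [¬◇-rule on 11 via 3R0]
13. ¬p1, 0   [¬→-rule on 12]
14. ¬(¬p1 → p1), 1   [¬◇-rule on 11 via 3R1]
15. ¬(¬p1 → p1), 2   [¬◇-rule on 11 via 3R2]
16. ¬p1, 2   [¬→-rule on 15]
Accessibility: 0R0, 0R1, 0R2, 0R3, 1R0, 1R1, 1R2, 1R3, 2R0, 2R1, 2R2, 2R3, 3R0, 3R1, 3R2, 3R3
Branch closes: p1 and ¬p1 both at 2.
Every branch closes (one shown): valid in S5.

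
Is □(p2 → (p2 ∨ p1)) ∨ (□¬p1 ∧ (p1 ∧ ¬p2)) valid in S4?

Tableau for the negation ¬(□(p2 → (p2 ∨ p1)) ∨ (□¬p1 ∧ (p1 ∧ ¬p2))):
1. ¬(□(p2 → (p2 ∨ p1)) ∨ (□¬p1 ∧ (p1 ∧ ¬p2))), 0
2. ¬□(p2 → (p2 ∨ p1)), 0
3. ¬(□¬p1 ∧ (p1 ∧ ¬p2)), 0
4. ¬(p1 ∧ ¬p2), 0
5. p2, 0
6. ¬(p2 → (p2 ∨ p1)), 1
7. p2, 1
8. ¬(p2 ∨ p1), 1
9. ¬p2, 1
10. ¬p1, 1
Accessibility: 0R0, 0R1, 1R1
Branch closes: p2 and ¬p2 both at 1.
Every branch of the negation's tableau closes; the branch above is one of them.

Valid in S4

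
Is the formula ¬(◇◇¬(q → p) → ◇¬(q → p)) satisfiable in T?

Satisfiable (open branch found)

1. ¬(◇◇¬(q → p) → ◇¬(q → p)), w0
2. ◇◇¬(q → p), w0   [¬→-rule on 1]
3. ¬◇¬(q → p), w0   [¬→-rule on 1]
4. q → p, w0   [¬◇-rule on 3 via w0Rw0]
5. p, w0   [→-rule on 4 (branches; this branch)]
6. ◇¬(q → p), w1   [◇-rule on 2: fresh world w1, w0Rw1]
7. q → p, w1   [¬◇-rule on 3 via w0Rw1]
8. p, w1   [→-rule on 7 (branches; this branch)]
9. ¬(q → p), w2   [◇-rule on 6: fresh world w2, w1Rw2]
10. q, w2   [¬→-rule on 9]
11. ¬p, w2   [¬→-rule on 9]
Accessibility: w0Rw0, w0Rw1, w1Rw1, w1Rw2, w2Rw2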